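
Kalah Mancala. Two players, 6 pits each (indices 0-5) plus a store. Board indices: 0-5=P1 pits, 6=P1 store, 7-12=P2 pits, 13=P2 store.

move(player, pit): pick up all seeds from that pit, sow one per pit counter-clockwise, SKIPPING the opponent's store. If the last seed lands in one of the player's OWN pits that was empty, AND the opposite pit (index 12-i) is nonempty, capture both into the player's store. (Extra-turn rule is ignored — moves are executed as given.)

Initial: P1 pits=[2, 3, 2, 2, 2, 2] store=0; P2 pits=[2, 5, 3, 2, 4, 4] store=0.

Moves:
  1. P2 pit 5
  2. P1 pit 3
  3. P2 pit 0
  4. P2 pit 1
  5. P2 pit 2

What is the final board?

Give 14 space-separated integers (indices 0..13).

Answer: 5 4 3 0 3 3 0 0 0 0 4 6 2 3

Derivation:
Move 1: P2 pit5 -> P1=[3,4,3,2,2,2](0) P2=[2,5,3,2,4,0](1)
Move 2: P1 pit3 -> P1=[3,4,3,0,3,3](0) P2=[2,5,3,2,4,0](1)
Move 3: P2 pit0 -> P1=[3,4,3,0,3,3](0) P2=[0,6,4,2,4,0](1)
Move 4: P2 pit1 -> P1=[4,4,3,0,3,3](0) P2=[0,0,5,3,5,1](2)
Move 5: P2 pit2 -> P1=[5,4,3,0,3,3](0) P2=[0,0,0,4,6,2](3)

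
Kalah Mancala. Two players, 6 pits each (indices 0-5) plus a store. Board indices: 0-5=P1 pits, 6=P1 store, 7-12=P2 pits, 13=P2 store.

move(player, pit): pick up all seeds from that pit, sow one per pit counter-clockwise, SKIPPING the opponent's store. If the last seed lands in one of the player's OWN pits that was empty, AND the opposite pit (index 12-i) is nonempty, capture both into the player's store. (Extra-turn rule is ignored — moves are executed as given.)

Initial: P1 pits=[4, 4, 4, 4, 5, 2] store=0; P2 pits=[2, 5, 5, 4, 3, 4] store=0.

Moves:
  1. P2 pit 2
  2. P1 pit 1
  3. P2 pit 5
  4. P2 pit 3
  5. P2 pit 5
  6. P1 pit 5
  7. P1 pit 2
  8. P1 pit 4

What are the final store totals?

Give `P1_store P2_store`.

Move 1: P2 pit2 -> P1=[5,4,4,4,5,2](0) P2=[2,5,0,5,4,5](1)
Move 2: P1 pit1 -> P1=[5,0,5,5,6,3](0) P2=[2,5,0,5,4,5](1)
Move 3: P2 pit5 -> P1=[6,1,6,6,6,3](0) P2=[2,5,0,5,4,0](2)
Move 4: P2 pit3 -> P1=[7,2,6,6,6,3](0) P2=[2,5,0,0,5,1](3)
Move 5: P2 pit5 -> P1=[7,2,6,6,6,3](0) P2=[2,5,0,0,5,0](4)
Move 6: P1 pit5 -> P1=[7,2,6,6,6,0](1) P2=[3,6,0,0,5,0](4)
Move 7: P1 pit2 -> P1=[7,2,0,7,7,1](2) P2=[4,7,0,0,5,0](4)
Move 8: P1 pit4 -> P1=[7,2,0,7,0,2](3) P2=[5,8,1,1,6,0](4)

Answer: 3 4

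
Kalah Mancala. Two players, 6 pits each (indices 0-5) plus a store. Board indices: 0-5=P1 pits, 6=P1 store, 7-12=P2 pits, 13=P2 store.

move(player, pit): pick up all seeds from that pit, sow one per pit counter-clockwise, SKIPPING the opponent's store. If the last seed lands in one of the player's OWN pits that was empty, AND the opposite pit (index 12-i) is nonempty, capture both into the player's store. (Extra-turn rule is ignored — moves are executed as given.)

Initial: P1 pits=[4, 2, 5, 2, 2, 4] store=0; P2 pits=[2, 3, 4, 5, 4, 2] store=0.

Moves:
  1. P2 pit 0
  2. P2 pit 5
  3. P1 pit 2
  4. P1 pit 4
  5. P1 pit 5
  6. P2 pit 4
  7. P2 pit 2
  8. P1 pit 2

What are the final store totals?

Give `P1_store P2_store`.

Answer: 3 3

Derivation:
Move 1: P2 pit0 -> P1=[4,2,5,2,2,4](0) P2=[0,4,5,5,4,2](0)
Move 2: P2 pit5 -> P1=[5,2,5,2,2,4](0) P2=[0,4,5,5,4,0](1)
Move 3: P1 pit2 -> P1=[5,2,0,3,3,5](1) P2=[1,4,5,5,4,0](1)
Move 4: P1 pit4 -> P1=[5,2,0,3,0,6](2) P2=[2,4,5,5,4,0](1)
Move 5: P1 pit5 -> P1=[5,2,0,3,0,0](3) P2=[3,5,6,6,5,0](1)
Move 6: P2 pit4 -> P1=[6,3,1,3,0,0](3) P2=[3,5,6,6,0,1](2)
Move 7: P2 pit2 -> P1=[7,4,1,3,0,0](3) P2=[3,5,0,7,1,2](3)
Move 8: P1 pit2 -> P1=[7,4,0,4,0,0](3) P2=[3,5,0,7,1,2](3)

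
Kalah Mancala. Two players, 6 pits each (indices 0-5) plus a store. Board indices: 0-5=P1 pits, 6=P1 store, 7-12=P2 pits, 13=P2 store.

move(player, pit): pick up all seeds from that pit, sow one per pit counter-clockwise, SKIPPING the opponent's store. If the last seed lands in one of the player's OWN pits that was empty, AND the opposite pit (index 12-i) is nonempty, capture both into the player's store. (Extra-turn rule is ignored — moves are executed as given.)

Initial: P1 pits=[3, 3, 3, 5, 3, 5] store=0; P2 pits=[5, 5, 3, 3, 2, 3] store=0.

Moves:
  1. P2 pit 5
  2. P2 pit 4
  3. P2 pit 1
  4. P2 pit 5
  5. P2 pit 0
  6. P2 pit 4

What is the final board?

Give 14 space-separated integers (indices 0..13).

Move 1: P2 pit5 -> P1=[4,4,3,5,3,5](0) P2=[5,5,3,3,2,0](1)
Move 2: P2 pit4 -> P1=[4,4,3,5,3,5](0) P2=[5,5,3,3,0,1](2)
Move 3: P2 pit1 -> P1=[4,4,3,5,3,5](0) P2=[5,0,4,4,1,2](3)
Move 4: P2 pit5 -> P1=[5,4,3,5,3,5](0) P2=[5,0,4,4,1,0](4)
Move 5: P2 pit0 -> P1=[0,4,3,5,3,5](0) P2=[0,1,5,5,2,0](10)
Move 6: P2 pit4 -> P1=[0,4,3,5,3,5](0) P2=[0,1,5,5,0,1](11)

Answer: 0 4 3 5 3 5 0 0 1 5 5 0 1 11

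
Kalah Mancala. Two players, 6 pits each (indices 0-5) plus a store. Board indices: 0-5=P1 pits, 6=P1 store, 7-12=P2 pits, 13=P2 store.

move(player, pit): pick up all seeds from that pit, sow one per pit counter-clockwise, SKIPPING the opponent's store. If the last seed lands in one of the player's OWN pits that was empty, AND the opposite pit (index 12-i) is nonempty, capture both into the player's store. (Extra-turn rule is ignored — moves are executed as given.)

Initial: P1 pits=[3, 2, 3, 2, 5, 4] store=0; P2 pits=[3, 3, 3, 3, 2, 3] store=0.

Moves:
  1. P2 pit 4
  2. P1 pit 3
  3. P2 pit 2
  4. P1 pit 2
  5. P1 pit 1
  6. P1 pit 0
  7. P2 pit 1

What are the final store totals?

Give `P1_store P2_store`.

Move 1: P2 pit4 -> P1=[3,2,3,2,5,4](0) P2=[3,3,3,3,0,4](1)
Move 2: P1 pit3 -> P1=[3,2,3,0,6,5](0) P2=[3,3,3,3,0,4](1)
Move 3: P2 pit2 -> P1=[3,2,3,0,6,5](0) P2=[3,3,0,4,1,5](1)
Move 4: P1 pit2 -> P1=[3,2,0,1,7,6](0) P2=[3,3,0,4,1,5](1)
Move 5: P1 pit1 -> P1=[3,0,1,2,7,6](0) P2=[3,3,0,4,1,5](1)
Move 6: P1 pit0 -> P1=[0,1,2,3,7,6](0) P2=[3,3,0,4,1,5](1)
Move 7: P2 pit1 -> P1=[0,1,2,3,7,6](0) P2=[3,0,1,5,2,5](1)

Answer: 0 1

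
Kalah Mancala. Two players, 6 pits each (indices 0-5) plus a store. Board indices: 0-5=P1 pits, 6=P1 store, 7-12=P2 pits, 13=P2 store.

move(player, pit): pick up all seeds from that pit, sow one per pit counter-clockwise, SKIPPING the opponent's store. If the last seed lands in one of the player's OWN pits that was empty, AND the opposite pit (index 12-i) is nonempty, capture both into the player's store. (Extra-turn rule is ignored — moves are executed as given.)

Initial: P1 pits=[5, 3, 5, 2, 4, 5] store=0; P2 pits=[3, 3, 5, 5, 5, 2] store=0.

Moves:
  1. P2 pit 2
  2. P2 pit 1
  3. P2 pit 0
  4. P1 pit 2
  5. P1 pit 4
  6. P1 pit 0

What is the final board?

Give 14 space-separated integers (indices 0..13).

Answer: 0 4 1 4 1 8 3 2 2 3 8 7 3 1

Derivation:
Move 1: P2 pit2 -> P1=[6,3,5,2,4,5](0) P2=[3,3,0,6,6,3](1)
Move 2: P2 pit1 -> P1=[6,3,5,2,4,5](0) P2=[3,0,1,7,7,3](1)
Move 3: P2 pit0 -> P1=[6,3,5,2,4,5](0) P2=[0,1,2,8,7,3](1)
Move 4: P1 pit2 -> P1=[6,3,0,3,5,6](1) P2=[1,1,2,8,7,3](1)
Move 5: P1 pit4 -> P1=[6,3,0,3,0,7](2) P2=[2,2,3,8,7,3](1)
Move 6: P1 pit0 -> P1=[0,4,1,4,1,8](3) P2=[2,2,3,8,7,3](1)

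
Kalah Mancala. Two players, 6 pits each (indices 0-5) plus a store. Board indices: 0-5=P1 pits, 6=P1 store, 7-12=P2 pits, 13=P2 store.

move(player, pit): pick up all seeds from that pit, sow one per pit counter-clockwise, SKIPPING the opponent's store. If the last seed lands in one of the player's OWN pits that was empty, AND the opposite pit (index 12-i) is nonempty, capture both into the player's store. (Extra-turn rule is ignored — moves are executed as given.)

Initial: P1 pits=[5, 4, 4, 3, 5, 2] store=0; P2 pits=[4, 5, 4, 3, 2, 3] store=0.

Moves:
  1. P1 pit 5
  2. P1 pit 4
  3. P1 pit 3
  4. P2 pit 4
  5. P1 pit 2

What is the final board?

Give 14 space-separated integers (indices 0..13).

Move 1: P1 pit5 -> P1=[5,4,4,3,5,0](1) P2=[5,5,4,3,2,3](0)
Move 2: P1 pit4 -> P1=[5,4,4,3,0,1](2) P2=[6,6,5,3,2,3](0)
Move 3: P1 pit3 -> P1=[5,4,4,0,1,2](3) P2=[6,6,5,3,2,3](0)
Move 4: P2 pit4 -> P1=[5,4,4,0,1,2](3) P2=[6,6,5,3,0,4](1)
Move 5: P1 pit2 -> P1=[5,4,0,1,2,3](4) P2=[6,6,5,3,0,4](1)

Answer: 5 4 0 1 2 3 4 6 6 5 3 0 4 1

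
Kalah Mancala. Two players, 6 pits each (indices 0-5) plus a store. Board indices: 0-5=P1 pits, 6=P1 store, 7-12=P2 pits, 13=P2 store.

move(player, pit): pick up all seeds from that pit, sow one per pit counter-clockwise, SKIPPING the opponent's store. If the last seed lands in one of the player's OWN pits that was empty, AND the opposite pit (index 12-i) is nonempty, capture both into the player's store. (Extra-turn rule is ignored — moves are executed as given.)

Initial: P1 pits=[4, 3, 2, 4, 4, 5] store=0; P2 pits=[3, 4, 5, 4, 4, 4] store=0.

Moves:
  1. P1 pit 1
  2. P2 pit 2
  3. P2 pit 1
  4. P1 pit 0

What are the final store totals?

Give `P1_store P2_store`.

Answer: 0 1

Derivation:
Move 1: P1 pit1 -> P1=[4,0,3,5,5,5](0) P2=[3,4,5,4,4,4](0)
Move 2: P2 pit2 -> P1=[5,0,3,5,5,5](0) P2=[3,4,0,5,5,5](1)
Move 3: P2 pit1 -> P1=[5,0,3,5,5,5](0) P2=[3,0,1,6,6,6](1)
Move 4: P1 pit0 -> P1=[0,1,4,6,6,6](0) P2=[3,0,1,6,6,6](1)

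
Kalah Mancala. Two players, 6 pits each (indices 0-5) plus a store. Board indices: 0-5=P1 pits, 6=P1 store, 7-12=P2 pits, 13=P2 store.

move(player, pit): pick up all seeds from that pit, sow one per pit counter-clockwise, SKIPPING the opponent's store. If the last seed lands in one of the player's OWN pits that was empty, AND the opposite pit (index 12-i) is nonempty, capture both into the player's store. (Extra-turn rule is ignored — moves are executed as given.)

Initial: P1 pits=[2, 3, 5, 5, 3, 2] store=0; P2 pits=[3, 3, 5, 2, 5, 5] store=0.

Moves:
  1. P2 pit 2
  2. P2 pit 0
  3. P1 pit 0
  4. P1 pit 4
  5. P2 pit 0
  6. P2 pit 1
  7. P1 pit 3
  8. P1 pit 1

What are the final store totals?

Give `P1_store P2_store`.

Answer: 2 2

Derivation:
Move 1: P2 pit2 -> P1=[3,3,5,5,3,2](0) P2=[3,3,0,3,6,6](1)
Move 2: P2 pit0 -> P1=[3,3,5,5,3,2](0) P2=[0,4,1,4,6,6](1)
Move 3: P1 pit0 -> P1=[0,4,6,6,3,2](0) P2=[0,4,1,4,6,6](1)
Move 4: P1 pit4 -> P1=[0,4,6,6,0,3](1) P2=[1,4,1,4,6,6](1)
Move 5: P2 pit0 -> P1=[0,4,6,6,0,3](1) P2=[0,5,1,4,6,6](1)
Move 6: P2 pit1 -> P1=[0,4,6,6,0,3](1) P2=[0,0,2,5,7,7](2)
Move 7: P1 pit3 -> P1=[0,4,6,0,1,4](2) P2=[1,1,3,5,7,7](2)
Move 8: P1 pit1 -> P1=[0,0,7,1,2,5](2) P2=[1,1,3,5,7,7](2)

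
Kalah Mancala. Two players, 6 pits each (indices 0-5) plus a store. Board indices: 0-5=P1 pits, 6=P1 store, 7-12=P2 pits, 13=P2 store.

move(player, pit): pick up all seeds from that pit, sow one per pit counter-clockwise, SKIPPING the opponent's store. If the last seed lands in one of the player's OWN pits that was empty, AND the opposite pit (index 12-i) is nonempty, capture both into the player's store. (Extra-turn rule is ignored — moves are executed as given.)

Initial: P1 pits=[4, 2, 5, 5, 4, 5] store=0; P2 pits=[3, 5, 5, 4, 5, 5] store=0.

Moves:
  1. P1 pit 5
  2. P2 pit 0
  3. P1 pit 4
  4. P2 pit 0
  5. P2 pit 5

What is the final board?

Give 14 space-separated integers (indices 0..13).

Move 1: P1 pit5 -> P1=[4,2,5,5,4,0](1) P2=[4,6,6,5,5,5](0)
Move 2: P2 pit0 -> P1=[4,2,5,5,4,0](1) P2=[0,7,7,6,6,5](0)
Move 3: P1 pit4 -> P1=[4,2,5,5,0,1](2) P2=[1,8,7,6,6,5](0)
Move 4: P2 pit0 -> P1=[4,2,5,5,0,1](2) P2=[0,9,7,6,6,5](0)
Move 5: P2 pit5 -> P1=[5,3,6,6,0,1](2) P2=[0,9,7,6,6,0](1)

Answer: 5 3 6 6 0 1 2 0 9 7 6 6 0 1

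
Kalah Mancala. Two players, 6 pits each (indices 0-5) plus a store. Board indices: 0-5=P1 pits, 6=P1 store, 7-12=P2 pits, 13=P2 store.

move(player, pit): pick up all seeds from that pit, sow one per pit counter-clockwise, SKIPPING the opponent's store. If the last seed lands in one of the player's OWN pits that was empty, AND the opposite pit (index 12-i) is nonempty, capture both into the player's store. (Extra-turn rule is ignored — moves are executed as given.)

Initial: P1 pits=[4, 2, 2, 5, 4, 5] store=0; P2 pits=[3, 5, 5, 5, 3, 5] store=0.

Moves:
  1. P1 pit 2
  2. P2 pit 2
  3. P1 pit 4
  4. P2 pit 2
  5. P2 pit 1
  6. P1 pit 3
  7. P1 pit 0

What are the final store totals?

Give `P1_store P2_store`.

Move 1: P1 pit2 -> P1=[4,2,0,6,5,5](0) P2=[3,5,5,5,3,5](0)
Move 2: P2 pit2 -> P1=[5,2,0,6,5,5](0) P2=[3,5,0,6,4,6](1)
Move 3: P1 pit4 -> P1=[5,2,0,6,0,6](1) P2=[4,6,1,6,4,6](1)
Move 4: P2 pit2 -> P1=[5,2,0,6,0,6](1) P2=[4,6,0,7,4,6](1)
Move 5: P2 pit1 -> P1=[6,2,0,6,0,6](1) P2=[4,0,1,8,5,7](2)
Move 6: P1 pit3 -> P1=[6,2,0,0,1,7](2) P2=[5,1,2,8,5,7](2)
Move 7: P1 pit0 -> P1=[0,3,1,1,2,8](3) P2=[5,1,2,8,5,7](2)

Answer: 3 2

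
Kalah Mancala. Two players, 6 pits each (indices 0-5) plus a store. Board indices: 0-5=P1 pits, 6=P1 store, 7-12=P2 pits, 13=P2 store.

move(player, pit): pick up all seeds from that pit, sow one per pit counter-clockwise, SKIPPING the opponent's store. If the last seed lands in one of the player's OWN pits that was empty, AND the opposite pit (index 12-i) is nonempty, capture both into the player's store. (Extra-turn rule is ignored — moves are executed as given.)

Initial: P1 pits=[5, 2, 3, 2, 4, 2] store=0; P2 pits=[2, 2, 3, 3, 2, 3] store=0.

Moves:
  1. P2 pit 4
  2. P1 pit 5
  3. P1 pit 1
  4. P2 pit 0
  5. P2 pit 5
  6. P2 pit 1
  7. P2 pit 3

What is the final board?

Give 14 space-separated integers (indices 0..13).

Move 1: P2 pit4 -> P1=[5,2,3,2,4,2](0) P2=[2,2,3,3,0,4](1)
Move 2: P1 pit5 -> P1=[5,2,3,2,4,0](1) P2=[3,2,3,3,0,4](1)
Move 3: P1 pit1 -> P1=[5,0,4,3,4,0](1) P2=[3,2,3,3,0,4](1)
Move 4: P2 pit0 -> P1=[5,0,4,3,4,0](1) P2=[0,3,4,4,0,4](1)
Move 5: P2 pit5 -> P1=[6,1,5,3,4,0](1) P2=[0,3,4,4,0,0](2)
Move 6: P2 pit1 -> P1=[6,0,5,3,4,0](1) P2=[0,0,5,5,0,0](4)
Move 7: P2 pit3 -> P1=[7,1,5,3,4,0](1) P2=[0,0,5,0,1,1](5)

Answer: 7 1 5 3 4 0 1 0 0 5 0 1 1 5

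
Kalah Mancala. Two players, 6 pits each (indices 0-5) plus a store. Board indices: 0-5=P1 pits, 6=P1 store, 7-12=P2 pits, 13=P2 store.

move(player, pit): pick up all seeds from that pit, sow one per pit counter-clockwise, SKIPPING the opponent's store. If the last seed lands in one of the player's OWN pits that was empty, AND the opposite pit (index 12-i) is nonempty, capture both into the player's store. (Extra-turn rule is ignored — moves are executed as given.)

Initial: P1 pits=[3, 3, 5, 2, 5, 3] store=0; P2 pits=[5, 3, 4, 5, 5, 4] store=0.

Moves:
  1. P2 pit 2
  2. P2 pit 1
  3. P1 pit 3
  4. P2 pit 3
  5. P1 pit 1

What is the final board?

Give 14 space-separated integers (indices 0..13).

Move 1: P2 pit2 -> P1=[3,3,5,2,5,3](0) P2=[5,3,0,6,6,5](1)
Move 2: P2 pit1 -> P1=[3,3,5,2,5,3](0) P2=[5,0,1,7,7,5](1)
Move 3: P1 pit3 -> P1=[3,3,5,0,6,4](0) P2=[5,0,1,7,7,5](1)
Move 4: P2 pit3 -> P1=[4,4,6,1,6,4](0) P2=[5,0,1,0,8,6](2)
Move 5: P1 pit1 -> P1=[4,0,7,2,7,5](0) P2=[5,0,1,0,8,6](2)

Answer: 4 0 7 2 7 5 0 5 0 1 0 8 6 2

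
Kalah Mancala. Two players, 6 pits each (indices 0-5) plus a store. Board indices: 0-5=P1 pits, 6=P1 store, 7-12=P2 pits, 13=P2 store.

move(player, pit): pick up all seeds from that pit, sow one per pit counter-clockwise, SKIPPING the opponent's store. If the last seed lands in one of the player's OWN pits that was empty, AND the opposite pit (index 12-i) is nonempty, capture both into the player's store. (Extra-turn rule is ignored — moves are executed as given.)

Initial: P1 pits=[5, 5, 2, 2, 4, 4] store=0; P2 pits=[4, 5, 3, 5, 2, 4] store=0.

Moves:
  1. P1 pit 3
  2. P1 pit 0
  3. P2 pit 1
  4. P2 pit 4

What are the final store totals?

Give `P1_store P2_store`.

Answer: 0 2

Derivation:
Move 1: P1 pit3 -> P1=[5,5,2,0,5,5](0) P2=[4,5,3,5,2,4](0)
Move 2: P1 pit0 -> P1=[0,6,3,1,6,6](0) P2=[4,5,3,5,2,4](0)
Move 3: P2 pit1 -> P1=[0,6,3,1,6,6](0) P2=[4,0,4,6,3,5](1)
Move 4: P2 pit4 -> P1=[1,6,3,1,6,6](0) P2=[4,0,4,6,0,6](2)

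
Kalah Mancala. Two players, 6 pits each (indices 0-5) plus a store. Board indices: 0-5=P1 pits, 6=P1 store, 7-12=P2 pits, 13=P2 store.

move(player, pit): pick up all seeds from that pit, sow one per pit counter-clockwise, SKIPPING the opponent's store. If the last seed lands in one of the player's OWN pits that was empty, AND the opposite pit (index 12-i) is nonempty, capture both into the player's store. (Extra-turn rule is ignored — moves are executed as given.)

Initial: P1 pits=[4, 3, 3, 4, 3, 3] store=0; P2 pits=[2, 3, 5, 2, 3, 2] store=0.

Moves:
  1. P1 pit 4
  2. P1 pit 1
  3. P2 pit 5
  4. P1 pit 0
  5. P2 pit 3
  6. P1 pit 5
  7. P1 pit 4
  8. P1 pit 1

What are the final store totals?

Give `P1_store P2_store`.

Answer: 11 1

Derivation:
Move 1: P1 pit4 -> P1=[4,3,3,4,0,4](1) P2=[3,3,5,2,3,2](0)
Move 2: P1 pit1 -> P1=[4,0,4,5,0,4](5) P2=[3,0,5,2,3,2](0)
Move 3: P2 pit5 -> P1=[5,0,4,5,0,4](5) P2=[3,0,5,2,3,0](1)
Move 4: P1 pit0 -> P1=[0,1,5,6,1,5](5) P2=[3,0,5,2,3,0](1)
Move 5: P2 pit3 -> P1=[0,1,5,6,1,5](5) P2=[3,0,5,0,4,1](1)
Move 6: P1 pit5 -> P1=[0,1,5,6,1,0](6) P2=[4,1,6,1,4,1](1)
Move 7: P1 pit4 -> P1=[0,1,5,6,0,0](11) P2=[0,1,6,1,4,1](1)
Move 8: P1 pit1 -> P1=[0,0,6,6,0,0](11) P2=[0,1,6,1,4,1](1)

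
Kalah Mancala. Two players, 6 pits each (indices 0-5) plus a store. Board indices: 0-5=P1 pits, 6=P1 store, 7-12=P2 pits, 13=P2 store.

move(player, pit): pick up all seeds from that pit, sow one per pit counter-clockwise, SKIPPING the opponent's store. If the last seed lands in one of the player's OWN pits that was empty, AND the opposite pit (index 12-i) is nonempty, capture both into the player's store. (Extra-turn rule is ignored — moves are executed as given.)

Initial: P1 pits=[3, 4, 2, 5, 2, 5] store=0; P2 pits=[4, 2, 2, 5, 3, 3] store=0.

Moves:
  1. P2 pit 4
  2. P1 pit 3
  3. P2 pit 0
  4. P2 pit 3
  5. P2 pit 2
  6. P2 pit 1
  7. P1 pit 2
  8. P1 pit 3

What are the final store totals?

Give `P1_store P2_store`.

Answer: 1 2

Derivation:
Move 1: P2 pit4 -> P1=[4,4,2,5,2,5](0) P2=[4,2,2,5,0,4](1)
Move 2: P1 pit3 -> P1=[4,4,2,0,3,6](1) P2=[5,3,2,5,0,4](1)
Move 3: P2 pit0 -> P1=[4,4,2,0,3,6](1) P2=[0,4,3,6,1,5](1)
Move 4: P2 pit3 -> P1=[5,5,3,0,3,6](1) P2=[0,4,3,0,2,6](2)
Move 5: P2 pit2 -> P1=[5,5,3,0,3,6](1) P2=[0,4,0,1,3,7](2)
Move 6: P2 pit1 -> P1=[5,5,3,0,3,6](1) P2=[0,0,1,2,4,8](2)
Move 7: P1 pit2 -> P1=[5,5,0,1,4,7](1) P2=[0,0,1,2,4,8](2)
Move 8: P1 pit3 -> P1=[5,5,0,0,5,7](1) P2=[0,0,1,2,4,8](2)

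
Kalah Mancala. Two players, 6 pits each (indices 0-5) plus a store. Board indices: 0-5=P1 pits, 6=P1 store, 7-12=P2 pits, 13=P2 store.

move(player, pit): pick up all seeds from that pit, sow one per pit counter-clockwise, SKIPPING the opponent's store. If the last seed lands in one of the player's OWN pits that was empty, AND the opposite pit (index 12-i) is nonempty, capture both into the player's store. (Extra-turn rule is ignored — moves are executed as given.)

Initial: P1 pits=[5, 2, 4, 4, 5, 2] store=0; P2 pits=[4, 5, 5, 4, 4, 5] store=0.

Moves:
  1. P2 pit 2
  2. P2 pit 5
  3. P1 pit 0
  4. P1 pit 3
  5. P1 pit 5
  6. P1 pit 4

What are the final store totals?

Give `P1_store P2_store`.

Move 1: P2 pit2 -> P1=[6,2,4,4,5,2](0) P2=[4,5,0,5,5,6](1)
Move 2: P2 pit5 -> P1=[7,3,5,5,6,2](0) P2=[4,5,0,5,5,0](2)
Move 3: P1 pit0 -> P1=[0,4,6,6,7,3](1) P2=[5,5,0,5,5,0](2)
Move 4: P1 pit3 -> P1=[0,4,6,0,8,4](2) P2=[6,6,1,5,5,0](2)
Move 5: P1 pit5 -> P1=[0,4,6,0,8,0](3) P2=[7,7,2,5,5,0](2)
Move 6: P1 pit4 -> P1=[0,4,6,0,0,1](4) P2=[8,8,3,6,6,1](2)

Answer: 4 2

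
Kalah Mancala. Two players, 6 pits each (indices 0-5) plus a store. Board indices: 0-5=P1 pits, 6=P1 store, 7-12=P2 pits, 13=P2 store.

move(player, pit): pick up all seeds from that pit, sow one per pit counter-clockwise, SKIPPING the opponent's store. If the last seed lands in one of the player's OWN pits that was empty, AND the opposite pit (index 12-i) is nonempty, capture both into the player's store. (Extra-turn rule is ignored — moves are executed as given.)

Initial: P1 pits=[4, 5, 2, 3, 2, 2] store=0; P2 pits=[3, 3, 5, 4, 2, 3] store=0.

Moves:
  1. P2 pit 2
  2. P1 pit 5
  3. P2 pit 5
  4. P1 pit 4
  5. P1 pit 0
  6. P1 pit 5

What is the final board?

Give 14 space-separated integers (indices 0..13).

Answer: 0 7 4 4 1 0 4 5 3 0 5 3 0 2

Derivation:
Move 1: P2 pit2 -> P1=[5,5,2,3,2,2](0) P2=[3,3,0,5,3,4](1)
Move 2: P1 pit5 -> P1=[5,5,2,3,2,0](1) P2=[4,3,0,5,3,4](1)
Move 3: P2 pit5 -> P1=[6,6,3,3,2,0](1) P2=[4,3,0,5,3,0](2)
Move 4: P1 pit4 -> P1=[6,6,3,3,0,1](2) P2=[4,3,0,5,3,0](2)
Move 5: P1 pit0 -> P1=[0,7,4,4,1,2](3) P2=[4,3,0,5,3,0](2)
Move 6: P1 pit5 -> P1=[0,7,4,4,1,0](4) P2=[5,3,0,5,3,0](2)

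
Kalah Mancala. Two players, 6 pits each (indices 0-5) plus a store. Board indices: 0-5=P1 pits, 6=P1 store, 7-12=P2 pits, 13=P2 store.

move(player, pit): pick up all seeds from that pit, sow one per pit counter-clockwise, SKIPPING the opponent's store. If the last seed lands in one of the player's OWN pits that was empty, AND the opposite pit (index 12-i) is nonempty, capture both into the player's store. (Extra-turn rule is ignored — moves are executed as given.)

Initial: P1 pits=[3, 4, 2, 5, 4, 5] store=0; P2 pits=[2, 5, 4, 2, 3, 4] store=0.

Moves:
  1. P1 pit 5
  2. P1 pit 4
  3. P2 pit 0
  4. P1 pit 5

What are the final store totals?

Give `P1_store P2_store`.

Answer: 3 0

Derivation:
Move 1: P1 pit5 -> P1=[3,4,2,5,4,0](1) P2=[3,6,5,3,3,4](0)
Move 2: P1 pit4 -> P1=[3,4,2,5,0,1](2) P2=[4,7,5,3,3,4](0)
Move 3: P2 pit0 -> P1=[3,4,2,5,0,1](2) P2=[0,8,6,4,4,4](0)
Move 4: P1 pit5 -> P1=[3,4,2,5,0,0](3) P2=[0,8,6,4,4,4](0)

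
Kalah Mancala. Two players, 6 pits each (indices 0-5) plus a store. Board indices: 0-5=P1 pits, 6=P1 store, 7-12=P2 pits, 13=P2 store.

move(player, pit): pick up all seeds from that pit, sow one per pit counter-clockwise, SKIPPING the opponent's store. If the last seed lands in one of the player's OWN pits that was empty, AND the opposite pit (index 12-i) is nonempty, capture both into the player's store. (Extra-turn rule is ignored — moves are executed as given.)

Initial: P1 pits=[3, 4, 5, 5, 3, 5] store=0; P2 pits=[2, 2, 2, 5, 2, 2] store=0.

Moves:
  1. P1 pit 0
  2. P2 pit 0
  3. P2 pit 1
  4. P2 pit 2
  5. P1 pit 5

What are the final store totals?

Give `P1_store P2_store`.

Move 1: P1 pit0 -> P1=[0,5,6,6,3,5](0) P2=[2,2,2,5,2,2](0)
Move 2: P2 pit0 -> P1=[0,5,6,6,3,5](0) P2=[0,3,3,5,2,2](0)
Move 3: P2 pit1 -> P1=[0,5,6,6,3,5](0) P2=[0,0,4,6,3,2](0)
Move 4: P2 pit2 -> P1=[0,5,6,6,3,5](0) P2=[0,0,0,7,4,3](1)
Move 5: P1 pit5 -> P1=[0,5,6,6,3,0](1) P2=[1,1,1,8,4,3](1)

Answer: 1 1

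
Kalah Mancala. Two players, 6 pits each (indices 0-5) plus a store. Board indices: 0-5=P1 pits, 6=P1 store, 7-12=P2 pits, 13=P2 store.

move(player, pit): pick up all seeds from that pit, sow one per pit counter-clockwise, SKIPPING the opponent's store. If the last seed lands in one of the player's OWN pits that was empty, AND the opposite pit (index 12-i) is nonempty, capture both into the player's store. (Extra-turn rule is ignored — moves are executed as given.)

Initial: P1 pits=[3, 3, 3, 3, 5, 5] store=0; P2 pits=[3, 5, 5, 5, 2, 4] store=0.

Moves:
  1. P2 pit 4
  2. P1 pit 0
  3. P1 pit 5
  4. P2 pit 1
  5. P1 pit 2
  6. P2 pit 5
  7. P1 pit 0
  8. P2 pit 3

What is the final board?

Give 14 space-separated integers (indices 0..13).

Move 1: P2 pit4 -> P1=[3,3,3,3,5,5](0) P2=[3,5,5,5,0,5](1)
Move 2: P1 pit0 -> P1=[0,4,4,4,5,5](0) P2=[3,5,5,5,0,5](1)
Move 3: P1 pit5 -> P1=[0,4,4,4,5,0](1) P2=[4,6,6,6,0,5](1)
Move 4: P2 pit1 -> P1=[1,4,4,4,5,0](1) P2=[4,0,7,7,1,6](2)
Move 5: P1 pit2 -> P1=[1,4,0,5,6,1](2) P2=[4,0,7,7,1,6](2)
Move 6: P2 pit5 -> P1=[2,5,1,6,7,1](2) P2=[4,0,7,7,1,0](3)
Move 7: P1 pit0 -> P1=[0,6,2,6,7,1](2) P2=[4,0,7,7,1,0](3)
Move 8: P2 pit3 -> P1=[1,7,3,7,7,1](2) P2=[4,0,7,0,2,1](4)

Answer: 1 7 3 7 7 1 2 4 0 7 0 2 1 4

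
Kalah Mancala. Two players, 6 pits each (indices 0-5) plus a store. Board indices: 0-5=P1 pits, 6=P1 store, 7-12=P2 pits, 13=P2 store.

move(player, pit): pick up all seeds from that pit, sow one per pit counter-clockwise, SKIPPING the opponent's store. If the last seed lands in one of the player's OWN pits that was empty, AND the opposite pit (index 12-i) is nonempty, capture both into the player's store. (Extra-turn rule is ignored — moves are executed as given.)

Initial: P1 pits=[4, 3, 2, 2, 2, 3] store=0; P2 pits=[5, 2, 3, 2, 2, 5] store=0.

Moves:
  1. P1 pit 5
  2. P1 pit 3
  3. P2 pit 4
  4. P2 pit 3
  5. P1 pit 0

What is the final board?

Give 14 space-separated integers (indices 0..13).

Move 1: P1 pit5 -> P1=[4,3,2,2,2,0](1) P2=[6,3,3,2,2,5](0)
Move 2: P1 pit3 -> P1=[4,3,2,0,3,0](8) P2=[0,3,3,2,2,5](0)
Move 3: P2 pit4 -> P1=[4,3,2,0,3,0](8) P2=[0,3,3,2,0,6](1)
Move 4: P2 pit3 -> P1=[4,3,2,0,3,0](8) P2=[0,3,3,0,1,7](1)
Move 5: P1 pit0 -> P1=[0,4,3,1,4,0](8) P2=[0,3,3,0,1,7](1)

Answer: 0 4 3 1 4 0 8 0 3 3 0 1 7 1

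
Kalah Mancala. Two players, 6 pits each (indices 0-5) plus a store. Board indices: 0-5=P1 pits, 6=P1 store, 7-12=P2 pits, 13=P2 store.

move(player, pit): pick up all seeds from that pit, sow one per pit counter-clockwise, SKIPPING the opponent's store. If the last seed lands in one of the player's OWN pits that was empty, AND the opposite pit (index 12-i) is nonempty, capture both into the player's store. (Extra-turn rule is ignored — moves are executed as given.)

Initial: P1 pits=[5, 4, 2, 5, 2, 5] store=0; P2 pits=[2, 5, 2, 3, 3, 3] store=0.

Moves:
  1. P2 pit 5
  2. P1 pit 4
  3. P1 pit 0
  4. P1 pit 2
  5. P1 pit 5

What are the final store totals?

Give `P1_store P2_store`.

Answer: 5 1

Derivation:
Move 1: P2 pit5 -> P1=[6,5,2,5,2,5](0) P2=[2,5,2,3,3,0](1)
Move 2: P1 pit4 -> P1=[6,5,2,5,0,6](1) P2=[2,5,2,3,3,0](1)
Move 3: P1 pit0 -> P1=[0,6,3,6,1,7](2) P2=[2,5,2,3,3,0](1)
Move 4: P1 pit2 -> P1=[0,6,0,7,2,8](2) P2=[2,5,2,3,3,0](1)
Move 5: P1 pit5 -> P1=[0,6,0,7,2,0](5) P2=[3,6,3,4,4,0](1)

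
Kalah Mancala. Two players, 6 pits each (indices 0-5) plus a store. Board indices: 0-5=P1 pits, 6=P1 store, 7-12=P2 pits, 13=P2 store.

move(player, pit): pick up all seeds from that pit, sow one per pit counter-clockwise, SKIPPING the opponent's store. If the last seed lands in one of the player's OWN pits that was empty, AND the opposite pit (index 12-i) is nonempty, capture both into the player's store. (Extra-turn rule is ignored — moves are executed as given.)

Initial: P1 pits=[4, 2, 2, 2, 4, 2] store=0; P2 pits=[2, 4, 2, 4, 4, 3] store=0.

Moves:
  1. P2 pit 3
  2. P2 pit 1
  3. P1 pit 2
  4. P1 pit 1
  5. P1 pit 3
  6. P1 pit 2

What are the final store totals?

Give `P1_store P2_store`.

Answer: 5 1

Derivation:
Move 1: P2 pit3 -> P1=[5,2,2,2,4,2](0) P2=[2,4,2,0,5,4](1)
Move 2: P2 pit1 -> P1=[5,2,2,2,4,2](0) P2=[2,0,3,1,6,5](1)
Move 3: P1 pit2 -> P1=[5,2,0,3,5,2](0) P2=[2,0,3,1,6,5](1)
Move 4: P1 pit1 -> P1=[5,0,1,4,5,2](0) P2=[2,0,3,1,6,5](1)
Move 5: P1 pit3 -> P1=[5,0,1,0,6,3](1) P2=[3,0,3,1,6,5](1)
Move 6: P1 pit2 -> P1=[5,0,0,0,6,3](5) P2=[3,0,0,1,6,5](1)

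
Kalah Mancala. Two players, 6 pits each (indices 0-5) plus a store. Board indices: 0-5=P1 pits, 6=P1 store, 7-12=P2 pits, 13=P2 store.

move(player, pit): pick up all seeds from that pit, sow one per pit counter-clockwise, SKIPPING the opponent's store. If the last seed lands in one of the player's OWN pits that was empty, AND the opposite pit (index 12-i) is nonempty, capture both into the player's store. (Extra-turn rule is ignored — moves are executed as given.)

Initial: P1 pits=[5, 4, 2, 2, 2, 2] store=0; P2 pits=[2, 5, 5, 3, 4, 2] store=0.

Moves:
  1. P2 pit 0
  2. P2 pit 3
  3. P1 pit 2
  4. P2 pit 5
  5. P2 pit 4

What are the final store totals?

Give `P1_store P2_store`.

Move 1: P2 pit0 -> P1=[5,4,2,2,2,2](0) P2=[0,6,6,3,4,2](0)
Move 2: P2 pit3 -> P1=[5,4,2,2,2,2](0) P2=[0,6,6,0,5,3](1)
Move 3: P1 pit2 -> P1=[5,4,0,3,3,2](0) P2=[0,6,6,0,5,3](1)
Move 4: P2 pit5 -> P1=[6,5,0,3,3,2](0) P2=[0,6,6,0,5,0](2)
Move 5: P2 pit4 -> P1=[7,6,1,3,3,2](0) P2=[0,6,6,0,0,1](3)

Answer: 0 3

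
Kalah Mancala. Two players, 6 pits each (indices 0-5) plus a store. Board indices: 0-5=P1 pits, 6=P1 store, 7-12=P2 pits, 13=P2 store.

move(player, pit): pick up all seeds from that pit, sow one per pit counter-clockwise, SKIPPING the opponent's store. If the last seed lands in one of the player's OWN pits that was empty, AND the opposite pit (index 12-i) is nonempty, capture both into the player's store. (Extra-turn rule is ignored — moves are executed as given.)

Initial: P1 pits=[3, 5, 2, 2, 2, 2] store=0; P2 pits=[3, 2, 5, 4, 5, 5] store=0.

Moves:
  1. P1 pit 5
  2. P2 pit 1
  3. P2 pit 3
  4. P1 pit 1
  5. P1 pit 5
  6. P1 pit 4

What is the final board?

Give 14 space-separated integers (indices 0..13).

Move 1: P1 pit5 -> P1=[3,5,2,2,2,0](1) P2=[4,2,5,4,5,5](0)
Move 2: P2 pit1 -> P1=[3,5,2,2,2,0](1) P2=[4,0,6,5,5,5](0)
Move 3: P2 pit3 -> P1=[4,6,2,2,2,0](1) P2=[4,0,6,0,6,6](1)
Move 4: P1 pit1 -> P1=[4,0,3,3,3,1](2) P2=[5,0,6,0,6,6](1)
Move 5: P1 pit5 -> P1=[4,0,3,3,3,0](3) P2=[5,0,6,0,6,6](1)
Move 6: P1 pit4 -> P1=[4,0,3,3,0,1](4) P2=[6,0,6,0,6,6](1)

Answer: 4 0 3 3 0 1 4 6 0 6 0 6 6 1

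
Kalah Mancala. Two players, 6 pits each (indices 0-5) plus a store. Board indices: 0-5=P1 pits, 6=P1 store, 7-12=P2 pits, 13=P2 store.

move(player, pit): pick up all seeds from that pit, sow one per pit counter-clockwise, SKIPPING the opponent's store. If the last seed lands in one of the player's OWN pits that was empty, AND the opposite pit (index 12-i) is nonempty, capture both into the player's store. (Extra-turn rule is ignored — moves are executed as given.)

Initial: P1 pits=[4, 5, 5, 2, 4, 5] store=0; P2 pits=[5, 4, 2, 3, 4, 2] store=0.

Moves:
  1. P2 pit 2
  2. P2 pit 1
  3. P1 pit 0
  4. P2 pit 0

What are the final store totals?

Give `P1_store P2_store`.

Answer: 0 0

Derivation:
Move 1: P2 pit2 -> P1=[4,5,5,2,4,5](0) P2=[5,4,0,4,5,2](0)
Move 2: P2 pit1 -> P1=[4,5,5,2,4,5](0) P2=[5,0,1,5,6,3](0)
Move 3: P1 pit0 -> P1=[0,6,6,3,5,5](0) P2=[5,0,1,5,6,3](0)
Move 4: P2 pit0 -> P1=[0,6,6,3,5,5](0) P2=[0,1,2,6,7,4](0)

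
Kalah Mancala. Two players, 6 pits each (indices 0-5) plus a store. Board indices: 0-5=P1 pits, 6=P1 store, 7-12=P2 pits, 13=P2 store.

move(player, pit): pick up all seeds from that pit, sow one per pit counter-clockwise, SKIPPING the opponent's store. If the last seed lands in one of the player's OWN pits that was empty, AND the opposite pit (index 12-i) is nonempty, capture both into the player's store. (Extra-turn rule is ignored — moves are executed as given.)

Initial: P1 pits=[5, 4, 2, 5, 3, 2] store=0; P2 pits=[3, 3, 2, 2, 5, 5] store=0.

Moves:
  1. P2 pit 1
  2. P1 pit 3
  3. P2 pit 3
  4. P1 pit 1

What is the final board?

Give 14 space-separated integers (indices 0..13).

Answer: 5 0 3 1 5 4 1 4 1 3 0 7 6 1

Derivation:
Move 1: P2 pit1 -> P1=[5,4,2,5,3,2](0) P2=[3,0,3,3,6,5](0)
Move 2: P1 pit3 -> P1=[5,4,2,0,4,3](1) P2=[4,1,3,3,6,5](0)
Move 3: P2 pit3 -> P1=[5,4,2,0,4,3](1) P2=[4,1,3,0,7,6](1)
Move 4: P1 pit1 -> P1=[5,0,3,1,5,4](1) P2=[4,1,3,0,7,6](1)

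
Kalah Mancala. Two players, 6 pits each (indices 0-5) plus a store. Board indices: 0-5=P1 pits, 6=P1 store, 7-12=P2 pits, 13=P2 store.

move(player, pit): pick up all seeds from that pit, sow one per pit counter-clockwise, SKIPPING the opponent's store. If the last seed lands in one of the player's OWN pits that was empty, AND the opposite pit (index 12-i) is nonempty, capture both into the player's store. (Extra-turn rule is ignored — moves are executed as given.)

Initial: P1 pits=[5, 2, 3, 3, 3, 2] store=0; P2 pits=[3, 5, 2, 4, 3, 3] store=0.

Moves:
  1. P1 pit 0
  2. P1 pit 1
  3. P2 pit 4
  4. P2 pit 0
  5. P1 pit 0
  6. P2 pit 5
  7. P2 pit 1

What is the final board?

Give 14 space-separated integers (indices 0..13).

Answer: 2 2 6 5 5 3 0 0 0 4 6 1 1 3

Derivation:
Move 1: P1 pit0 -> P1=[0,3,4,4,4,3](0) P2=[3,5,2,4,3,3](0)
Move 2: P1 pit1 -> P1=[0,0,5,5,5,3](0) P2=[3,5,2,4,3,3](0)
Move 3: P2 pit4 -> P1=[1,0,5,5,5,3](0) P2=[3,5,2,4,0,4](1)
Move 4: P2 pit0 -> P1=[1,0,5,5,5,3](0) P2=[0,6,3,5,0,4](1)
Move 5: P1 pit0 -> P1=[0,1,5,5,5,3](0) P2=[0,6,3,5,0,4](1)
Move 6: P2 pit5 -> P1=[1,2,6,5,5,3](0) P2=[0,6,3,5,0,0](2)
Move 7: P2 pit1 -> P1=[2,2,6,5,5,3](0) P2=[0,0,4,6,1,1](3)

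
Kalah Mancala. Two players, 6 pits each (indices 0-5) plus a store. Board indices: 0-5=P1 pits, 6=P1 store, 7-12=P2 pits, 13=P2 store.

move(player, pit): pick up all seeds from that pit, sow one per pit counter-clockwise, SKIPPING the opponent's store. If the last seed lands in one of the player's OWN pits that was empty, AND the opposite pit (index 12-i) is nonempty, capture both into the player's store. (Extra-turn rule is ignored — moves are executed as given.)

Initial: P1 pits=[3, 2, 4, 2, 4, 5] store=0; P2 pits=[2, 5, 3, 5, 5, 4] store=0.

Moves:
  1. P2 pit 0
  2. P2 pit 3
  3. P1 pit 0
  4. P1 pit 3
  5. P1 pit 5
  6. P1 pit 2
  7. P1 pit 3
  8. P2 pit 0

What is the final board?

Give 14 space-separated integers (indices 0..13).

Move 1: P2 pit0 -> P1=[3,2,4,2,4,5](0) P2=[0,6,4,5,5,4](0)
Move 2: P2 pit3 -> P1=[4,3,4,2,4,5](0) P2=[0,6,4,0,6,5](1)
Move 3: P1 pit0 -> P1=[0,4,5,3,5,5](0) P2=[0,6,4,0,6,5](1)
Move 4: P1 pit3 -> P1=[0,4,5,0,6,6](1) P2=[0,6,4,0,6,5](1)
Move 5: P1 pit5 -> P1=[0,4,5,0,6,0](2) P2=[1,7,5,1,7,5](1)
Move 6: P1 pit2 -> P1=[0,4,0,1,7,1](3) P2=[2,7,5,1,7,5](1)
Move 7: P1 pit3 -> P1=[0,4,0,0,8,1](3) P2=[2,7,5,1,7,5](1)
Move 8: P2 pit0 -> P1=[0,4,0,0,8,1](3) P2=[0,8,6,1,7,5](1)

Answer: 0 4 0 0 8 1 3 0 8 6 1 7 5 1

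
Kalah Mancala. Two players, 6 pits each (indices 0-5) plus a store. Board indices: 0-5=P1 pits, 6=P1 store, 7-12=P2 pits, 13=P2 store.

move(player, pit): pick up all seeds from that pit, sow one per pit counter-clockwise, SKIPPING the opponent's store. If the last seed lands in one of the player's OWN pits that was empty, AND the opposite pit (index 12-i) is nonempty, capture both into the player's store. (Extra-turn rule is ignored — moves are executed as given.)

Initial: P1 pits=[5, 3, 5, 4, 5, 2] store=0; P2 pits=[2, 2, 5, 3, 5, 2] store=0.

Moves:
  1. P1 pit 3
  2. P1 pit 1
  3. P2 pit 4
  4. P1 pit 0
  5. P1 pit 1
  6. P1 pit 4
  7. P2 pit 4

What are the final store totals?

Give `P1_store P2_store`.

Answer: 3 1

Derivation:
Move 1: P1 pit3 -> P1=[5,3,5,0,6,3](1) P2=[3,2,5,3,5,2](0)
Move 2: P1 pit1 -> P1=[5,0,6,1,7,3](1) P2=[3,2,5,3,5,2](0)
Move 3: P2 pit4 -> P1=[6,1,7,1,7,3](1) P2=[3,2,5,3,0,3](1)
Move 4: P1 pit0 -> P1=[0,2,8,2,8,4](2) P2=[3,2,5,3,0,3](1)
Move 5: P1 pit1 -> P1=[0,0,9,3,8,4](2) P2=[3,2,5,3,0,3](1)
Move 6: P1 pit4 -> P1=[0,0,9,3,0,5](3) P2=[4,3,6,4,1,4](1)
Move 7: P2 pit4 -> P1=[0,0,9,3,0,5](3) P2=[4,3,6,4,0,5](1)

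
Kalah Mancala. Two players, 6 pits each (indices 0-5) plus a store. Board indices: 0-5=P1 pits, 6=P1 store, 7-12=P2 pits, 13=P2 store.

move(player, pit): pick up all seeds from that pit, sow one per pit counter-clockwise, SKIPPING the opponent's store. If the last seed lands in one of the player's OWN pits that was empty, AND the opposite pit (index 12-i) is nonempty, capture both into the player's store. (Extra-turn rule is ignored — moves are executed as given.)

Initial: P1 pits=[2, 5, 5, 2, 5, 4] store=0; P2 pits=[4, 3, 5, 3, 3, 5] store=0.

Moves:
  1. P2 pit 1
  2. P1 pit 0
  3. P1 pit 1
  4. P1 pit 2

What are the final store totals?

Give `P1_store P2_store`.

Move 1: P2 pit1 -> P1=[2,5,5,2,5,4](0) P2=[4,0,6,4,4,5](0)
Move 2: P1 pit0 -> P1=[0,6,6,2,5,4](0) P2=[4,0,6,4,4,5](0)
Move 3: P1 pit1 -> P1=[0,0,7,3,6,5](1) P2=[5,0,6,4,4,5](0)
Move 4: P1 pit2 -> P1=[0,0,0,4,7,6](2) P2=[6,1,7,4,4,5](0)

Answer: 2 0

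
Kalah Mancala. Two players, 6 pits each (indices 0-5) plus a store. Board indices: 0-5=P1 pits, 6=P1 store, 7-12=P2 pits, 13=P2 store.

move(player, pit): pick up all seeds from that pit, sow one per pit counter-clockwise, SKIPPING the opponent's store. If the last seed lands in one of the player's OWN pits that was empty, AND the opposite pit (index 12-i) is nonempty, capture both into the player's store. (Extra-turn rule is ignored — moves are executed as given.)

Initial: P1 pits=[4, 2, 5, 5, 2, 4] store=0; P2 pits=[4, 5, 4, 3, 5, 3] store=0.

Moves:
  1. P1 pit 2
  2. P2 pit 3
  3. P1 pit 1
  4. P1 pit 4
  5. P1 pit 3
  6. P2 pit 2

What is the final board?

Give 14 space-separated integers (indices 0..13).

Answer: 5 0 1 0 1 7 3 7 6 0 2 7 5 2

Derivation:
Move 1: P1 pit2 -> P1=[4,2,0,6,3,5](1) P2=[5,5,4,3,5,3](0)
Move 2: P2 pit3 -> P1=[4,2,0,6,3,5](1) P2=[5,5,4,0,6,4](1)
Move 3: P1 pit1 -> P1=[4,0,1,7,3,5](1) P2=[5,5,4,0,6,4](1)
Move 4: P1 pit4 -> P1=[4,0,1,7,0,6](2) P2=[6,5,4,0,6,4](1)
Move 5: P1 pit3 -> P1=[4,0,1,0,1,7](3) P2=[7,6,5,1,6,4](1)
Move 6: P2 pit2 -> P1=[5,0,1,0,1,7](3) P2=[7,6,0,2,7,5](2)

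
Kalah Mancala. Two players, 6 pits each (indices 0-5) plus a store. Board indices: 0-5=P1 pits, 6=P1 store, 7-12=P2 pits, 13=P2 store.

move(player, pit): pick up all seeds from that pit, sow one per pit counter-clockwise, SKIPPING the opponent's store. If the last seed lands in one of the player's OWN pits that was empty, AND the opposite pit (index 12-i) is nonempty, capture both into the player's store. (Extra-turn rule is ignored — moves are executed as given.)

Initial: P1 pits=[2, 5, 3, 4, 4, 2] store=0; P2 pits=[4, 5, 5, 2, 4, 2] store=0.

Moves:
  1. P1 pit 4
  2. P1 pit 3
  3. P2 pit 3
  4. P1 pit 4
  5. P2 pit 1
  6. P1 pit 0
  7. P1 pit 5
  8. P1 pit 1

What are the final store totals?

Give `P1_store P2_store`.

Answer: 11 1

Derivation:
Move 1: P1 pit4 -> P1=[2,5,3,4,0,3](1) P2=[5,6,5,2,4,2](0)
Move 2: P1 pit3 -> P1=[2,5,3,0,1,4](2) P2=[6,6,5,2,4,2](0)
Move 3: P2 pit3 -> P1=[2,5,3,0,1,4](2) P2=[6,6,5,0,5,3](0)
Move 4: P1 pit4 -> P1=[2,5,3,0,0,5](2) P2=[6,6,5,0,5,3](0)
Move 5: P2 pit1 -> P1=[3,5,3,0,0,5](2) P2=[6,0,6,1,6,4](1)
Move 6: P1 pit0 -> P1=[0,6,4,0,0,5](9) P2=[6,0,0,1,6,4](1)
Move 7: P1 pit5 -> P1=[0,6,4,0,0,0](10) P2=[7,1,1,2,6,4](1)
Move 8: P1 pit1 -> P1=[0,0,5,1,1,1](11) P2=[8,1,1,2,6,4](1)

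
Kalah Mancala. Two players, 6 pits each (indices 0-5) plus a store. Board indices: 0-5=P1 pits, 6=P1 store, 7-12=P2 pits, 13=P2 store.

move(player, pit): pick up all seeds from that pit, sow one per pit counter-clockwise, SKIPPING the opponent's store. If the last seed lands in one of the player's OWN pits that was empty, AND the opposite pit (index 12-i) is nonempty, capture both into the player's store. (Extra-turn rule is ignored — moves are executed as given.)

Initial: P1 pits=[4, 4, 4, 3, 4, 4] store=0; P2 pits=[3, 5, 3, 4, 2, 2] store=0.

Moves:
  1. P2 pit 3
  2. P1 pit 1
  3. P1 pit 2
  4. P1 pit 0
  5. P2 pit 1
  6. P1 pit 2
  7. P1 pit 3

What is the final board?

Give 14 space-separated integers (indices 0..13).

Answer: 0 1 0 0 8 8 2 5 1 5 2 4 4 2

Derivation:
Move 1: P2 pit3 -> P1=[5,4,4,3,4,4](0) P2=[3,5,3,0,3,3](1)
Move 2: P1 pit1 -> P1=[5,0,5,4,5,5](0) P2=[3,5,3,0,3,3](1)
Move 3: P1 pit2 -> P1=[5,0,0,5,6,6](1) P2=[4,5,3,0,3,3](1)
Move 4: P1 pit0 -> P1=[0,1,1,6,7,7](1) P2=[4,5,3,0,3,3](1)
Move 5: P2 pit1 -> P1=[0,1,1,6,7,7](1) P2=[4,0,4,1,4,4](2)
Move 6: P1 pit2 -> P1=[0,1,0,7,7,7](1) P2=[4,0,4,1,4,4](2)
Move 7: P1 pit3 -> P1=[0,1,0,0,8,8](2) P2=[5,1,5,2,4,4](2)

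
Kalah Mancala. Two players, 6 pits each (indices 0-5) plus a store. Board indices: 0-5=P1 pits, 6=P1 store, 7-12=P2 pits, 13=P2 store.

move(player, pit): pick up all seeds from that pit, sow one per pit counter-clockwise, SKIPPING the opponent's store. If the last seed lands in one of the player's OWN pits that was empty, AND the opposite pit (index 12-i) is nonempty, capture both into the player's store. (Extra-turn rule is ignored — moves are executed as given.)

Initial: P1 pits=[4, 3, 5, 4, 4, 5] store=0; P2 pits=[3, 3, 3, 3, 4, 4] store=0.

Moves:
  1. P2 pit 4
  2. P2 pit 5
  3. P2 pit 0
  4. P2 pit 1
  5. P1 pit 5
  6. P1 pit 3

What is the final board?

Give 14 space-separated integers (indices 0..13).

Answer: 0 5 6 0 5 1 2 2 2 6 6 1 0 9

Derivation:
Move 1: P2 pit4 -> P1=[5,4,5,4,4,5](0) P2=[3,3,3,3,0,5](1)
Move 2: P2 pit5 -> P1=[6,5,6,5,4,5](0) P2=[3,3,3,3,0,0](2)
Move 3: P2 pit0 -> P1=[6,5,6,5,4,5](0) P2=[0,4,4,4,0,0](2)
Move 4: P2 pit1 -> P1=[0,5,6,5,4,5](0) P2=[0,0,5,5,1,0](9)
Move 5: P1 pit5 -> P1=[0,5,6,5,4,0](1) P2=[1,1,6,6,1,0](9)
Move 6: P1 pit3 -> P1=[0,5,6,0,5,1](2) P2=[2,2,6,6,1,0](9)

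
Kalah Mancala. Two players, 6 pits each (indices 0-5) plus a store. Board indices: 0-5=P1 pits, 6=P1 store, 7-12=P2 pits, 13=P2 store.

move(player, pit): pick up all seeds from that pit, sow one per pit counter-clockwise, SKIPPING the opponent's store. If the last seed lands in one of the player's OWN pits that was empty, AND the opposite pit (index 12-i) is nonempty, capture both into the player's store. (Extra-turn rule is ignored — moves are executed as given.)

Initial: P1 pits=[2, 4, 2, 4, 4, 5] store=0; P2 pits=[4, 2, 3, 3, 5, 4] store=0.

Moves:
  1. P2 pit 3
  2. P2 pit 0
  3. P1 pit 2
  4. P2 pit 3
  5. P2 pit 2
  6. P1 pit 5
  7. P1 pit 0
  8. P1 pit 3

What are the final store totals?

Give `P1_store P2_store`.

Move 1: P2 pit3 -> P1=[2,4,2,4,4,5](0) P2=[4,2,3,0,6,5](1)
Move 2: P2 pit0 -> P1=[2,4,2,4,4,5](0) P2=[0,3,4,1,7,5](1)
Move 3: P1 pit2 -> P1=[2,4,0,5,5,5](0) P2=[0,3,4,1,7,5](1)
Move 4: P2 pit3 -> P1=[2,4,0,5,5,5](0) P2=[0,3,4,0,8,5](1)
Move 5: P2 pit2 -> P1=[2,4,0,5,5,5](0) P2=[0,3,0,1,9,6](2)
Move 6: P1 pit5 -> P1=[2,4,0,5,5,0](1) P2=[1,4,1,2,9,6](2)
Move 7: P1 pit0 -> P1=[0,5,0,5,5,0](4) P2=[1,4,1,0,9,6](2)
Move 8: P1 pit3 -> P1=[0,5,0,0,6,1](5) P2=[2,5,1,0,9,6](2)

Answer: 5 2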